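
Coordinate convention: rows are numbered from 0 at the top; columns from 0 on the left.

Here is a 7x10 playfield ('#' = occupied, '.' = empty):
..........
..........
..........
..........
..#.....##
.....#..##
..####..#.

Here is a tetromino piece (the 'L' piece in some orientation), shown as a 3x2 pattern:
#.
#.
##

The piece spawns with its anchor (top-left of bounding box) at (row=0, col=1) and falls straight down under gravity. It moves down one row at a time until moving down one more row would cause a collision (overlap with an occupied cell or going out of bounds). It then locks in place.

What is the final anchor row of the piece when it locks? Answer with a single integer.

Answer: 1

Derivation:
Spawn at (row=0, col=1). Try each row:
  row 0: fits
  row 1: fits
  row 2: blocked -> lock at row 1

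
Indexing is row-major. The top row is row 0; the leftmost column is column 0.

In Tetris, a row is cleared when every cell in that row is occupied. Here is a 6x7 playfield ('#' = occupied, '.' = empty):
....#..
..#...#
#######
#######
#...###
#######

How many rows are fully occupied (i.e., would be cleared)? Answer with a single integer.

Check each row:
  row 0: 6 empty cells -> not full
  row 1: 5 empty cells -> not full
  row 2: 0 empty cells -> FULL (clear)
  row 3: 0 empty cells -> FULL (clear)
  row 4: 3 empty cells -> not full
  row 5: 0 empty cells -> FULL (clear)
Total rows cleared: 3

Answer: 3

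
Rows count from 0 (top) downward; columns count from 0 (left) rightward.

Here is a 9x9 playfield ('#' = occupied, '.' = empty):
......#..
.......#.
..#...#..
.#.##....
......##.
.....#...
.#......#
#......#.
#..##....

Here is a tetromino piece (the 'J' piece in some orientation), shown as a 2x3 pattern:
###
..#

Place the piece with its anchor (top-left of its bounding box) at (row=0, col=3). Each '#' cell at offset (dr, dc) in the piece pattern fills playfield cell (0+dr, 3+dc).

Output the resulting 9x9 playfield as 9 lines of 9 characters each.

Answer: ...####..
.....#.#.
..#...#..
.#.##....
......##.
.....#...
.#......#
#......#.
#..##....

Derivation:
Fill (0+0,3+0) = (0,3)
Fill (0+0,3+1) = (0,4)
Fill (0+0,3+2) = (0,5)
Fill (0+1,3+2) = (1,5)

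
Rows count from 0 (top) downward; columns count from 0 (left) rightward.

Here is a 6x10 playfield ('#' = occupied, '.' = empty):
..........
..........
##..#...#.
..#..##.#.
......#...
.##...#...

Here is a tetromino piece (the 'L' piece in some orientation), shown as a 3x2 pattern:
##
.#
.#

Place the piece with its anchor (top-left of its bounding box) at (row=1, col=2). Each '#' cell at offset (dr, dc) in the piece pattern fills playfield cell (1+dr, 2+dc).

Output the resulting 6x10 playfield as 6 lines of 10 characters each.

Answer: ..........
..##......
##.##...#.
..##.##.#.
......#...
.##...#...

Derivation:
Fill (1+0,2+0) = (1,2)
Fill (1+0,2+1) = (1,3)
Fill (1+1,2+1) = (2,3)
Fill (1+2,2+1) = (3,3)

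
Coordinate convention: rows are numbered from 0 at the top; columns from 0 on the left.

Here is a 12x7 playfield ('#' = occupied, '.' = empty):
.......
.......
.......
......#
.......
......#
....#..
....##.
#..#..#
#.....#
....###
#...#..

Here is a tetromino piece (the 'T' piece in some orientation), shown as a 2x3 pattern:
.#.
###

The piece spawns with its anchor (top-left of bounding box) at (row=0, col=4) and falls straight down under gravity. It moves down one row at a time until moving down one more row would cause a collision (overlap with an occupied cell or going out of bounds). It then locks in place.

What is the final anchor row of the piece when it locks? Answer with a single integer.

Spawn at (row=0, col=4). Try each row:
  row 0: fits
  row 1: fits
  row 2: blocked -> lock at row 1

Answer: 1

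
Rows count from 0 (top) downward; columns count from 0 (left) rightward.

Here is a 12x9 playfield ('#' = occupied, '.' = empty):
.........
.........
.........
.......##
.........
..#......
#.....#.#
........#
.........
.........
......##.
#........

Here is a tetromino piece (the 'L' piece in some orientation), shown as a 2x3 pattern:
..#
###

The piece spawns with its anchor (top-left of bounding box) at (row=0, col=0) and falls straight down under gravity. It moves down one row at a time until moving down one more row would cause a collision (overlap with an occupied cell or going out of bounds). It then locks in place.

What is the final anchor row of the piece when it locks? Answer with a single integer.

Answer: 3

Derivation:
Spawn at (row=0, col=0). Try each row:
  row 0: fits
  row 1: fits
  row 2: fits
  row 3: fits
  row 4: blocked -> lock at row 3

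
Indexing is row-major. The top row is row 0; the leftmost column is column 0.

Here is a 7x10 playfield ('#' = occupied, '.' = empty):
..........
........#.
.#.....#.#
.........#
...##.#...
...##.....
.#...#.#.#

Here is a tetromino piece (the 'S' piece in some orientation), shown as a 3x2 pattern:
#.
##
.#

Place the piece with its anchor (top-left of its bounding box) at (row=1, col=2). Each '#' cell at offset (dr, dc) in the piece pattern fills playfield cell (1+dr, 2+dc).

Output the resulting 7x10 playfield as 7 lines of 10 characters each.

Answer: ..........
..#.....#.
.###...#.#
...#.....#
...##.#...
...##.....
.#...#.#.#

Derivation:
Fill (1+0,2+0) = (1,2)
Fill (1+1,2+0) = (2,2)
Fill (1+1,2+1) = (2,3)
Fill (1+2,2+1) = (3,3)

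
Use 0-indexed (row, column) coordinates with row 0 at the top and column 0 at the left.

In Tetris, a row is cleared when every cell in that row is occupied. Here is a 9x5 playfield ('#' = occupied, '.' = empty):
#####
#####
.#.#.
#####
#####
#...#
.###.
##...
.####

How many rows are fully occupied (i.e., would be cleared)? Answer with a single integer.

Answer: 4

Derivation:
Check each row:
  row 0: 0 empty cells -> FULL (clear)
  row 1: 0 empty cells -> FULL (clear)
  row 2: 3 empty cells -> not full
  row 3: 0 empty cells -> FULL (clear)
  row 4: 0 empty cells -> FULL (clear)
  row 5: 3 empty cells -> not full
  row 6: 2 empty cells -> not full
  row 7: 3 empty cells -> not full
  row 8: 1 empty cell -> not full
Total rows cleared: 4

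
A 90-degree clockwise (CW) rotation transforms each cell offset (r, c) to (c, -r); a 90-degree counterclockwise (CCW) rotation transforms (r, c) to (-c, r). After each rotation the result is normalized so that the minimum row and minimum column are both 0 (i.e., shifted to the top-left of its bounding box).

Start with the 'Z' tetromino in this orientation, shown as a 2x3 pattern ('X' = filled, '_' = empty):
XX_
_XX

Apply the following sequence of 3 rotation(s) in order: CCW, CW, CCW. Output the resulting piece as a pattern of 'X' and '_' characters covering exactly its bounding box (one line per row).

Answer: _X
XX
X_

Derivation:
Start:
XX_
_XX
After rotation 1 (CCW):
_X
XX
X_
After rotation 2 (CW):
XX_
_XX
After rotation 3 (CCW):
_X
XX
X_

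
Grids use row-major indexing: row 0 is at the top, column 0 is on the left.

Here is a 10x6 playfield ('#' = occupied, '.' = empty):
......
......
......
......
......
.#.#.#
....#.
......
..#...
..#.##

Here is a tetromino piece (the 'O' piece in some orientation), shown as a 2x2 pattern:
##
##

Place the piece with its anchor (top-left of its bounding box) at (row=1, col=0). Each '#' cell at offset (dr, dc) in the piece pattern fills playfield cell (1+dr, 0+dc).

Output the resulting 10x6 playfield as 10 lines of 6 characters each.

Fill (1+0,0+0) = (1,0)
Fill (1+0,0+1) = (1,1)
Fill (1+1,0+0) = (2,0)
Fill (1+1,0+1) = (2,1)

Answer: ......
##....
##....
......
......
.#.#.#
....#.
......
..#...
..#.##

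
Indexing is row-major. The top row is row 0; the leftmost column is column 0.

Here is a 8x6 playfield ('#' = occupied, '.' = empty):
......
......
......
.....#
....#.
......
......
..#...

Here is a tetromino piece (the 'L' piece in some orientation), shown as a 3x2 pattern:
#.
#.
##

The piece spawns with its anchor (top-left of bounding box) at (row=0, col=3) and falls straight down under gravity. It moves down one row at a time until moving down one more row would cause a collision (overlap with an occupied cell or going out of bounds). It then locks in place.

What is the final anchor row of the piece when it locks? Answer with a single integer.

Spawn at (row=0, col=3). Try each row:
  row 0: fits
  row 1: fits
  row 2: blocked -> lock at row 1

Answer: 1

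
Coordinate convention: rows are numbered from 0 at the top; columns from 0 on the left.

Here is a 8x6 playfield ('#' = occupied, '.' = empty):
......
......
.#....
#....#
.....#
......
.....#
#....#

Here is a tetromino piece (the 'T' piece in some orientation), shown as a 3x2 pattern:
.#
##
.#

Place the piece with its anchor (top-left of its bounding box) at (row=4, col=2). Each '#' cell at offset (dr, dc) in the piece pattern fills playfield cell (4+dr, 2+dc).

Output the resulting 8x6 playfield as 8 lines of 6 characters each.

Fill (4+0,2+1) = (4,3)
Fill (4+1,2+0) = (5,2)
Fill (4+1,2+1) = (5,3)
Fill (4+2,2+1) = (6,3)

Answer: ......
......
.#....
#....#
...#.#
..##..
...#.#
#....#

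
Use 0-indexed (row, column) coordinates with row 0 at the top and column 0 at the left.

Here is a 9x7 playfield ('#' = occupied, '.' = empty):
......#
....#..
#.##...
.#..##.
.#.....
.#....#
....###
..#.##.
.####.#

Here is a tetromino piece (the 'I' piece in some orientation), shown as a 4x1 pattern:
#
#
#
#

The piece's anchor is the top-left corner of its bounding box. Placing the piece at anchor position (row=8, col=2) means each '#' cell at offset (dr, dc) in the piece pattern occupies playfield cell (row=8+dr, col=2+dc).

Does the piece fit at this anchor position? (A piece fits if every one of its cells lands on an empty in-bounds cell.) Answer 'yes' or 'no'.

Check each piece cell at anchor (8, 2):
  offset (0,0) -> (8,2): occupied ('#') -> FAIL
  offset (1,0) -> (9,2): out of bounds -> FAIL
  offset (2,0) -> (10,2): out of bounds -> FAIL
  offset (3,0) -> (11,2): out of bounds -> FAIL
All cells valid: no

Answer: no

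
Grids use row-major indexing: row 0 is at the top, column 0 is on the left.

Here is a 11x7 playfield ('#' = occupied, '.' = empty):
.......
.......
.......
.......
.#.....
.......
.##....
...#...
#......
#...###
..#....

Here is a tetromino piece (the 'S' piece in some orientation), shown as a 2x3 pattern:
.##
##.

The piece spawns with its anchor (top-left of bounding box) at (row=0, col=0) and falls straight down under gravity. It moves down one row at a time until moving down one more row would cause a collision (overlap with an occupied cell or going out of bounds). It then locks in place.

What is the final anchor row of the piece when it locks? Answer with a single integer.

Spawn at (row=0, col=0). Try each row:
  row 0: fits
  row 1: fits
  row 2: fits
  row 3: blocked -> lock at row 2

Answer: 2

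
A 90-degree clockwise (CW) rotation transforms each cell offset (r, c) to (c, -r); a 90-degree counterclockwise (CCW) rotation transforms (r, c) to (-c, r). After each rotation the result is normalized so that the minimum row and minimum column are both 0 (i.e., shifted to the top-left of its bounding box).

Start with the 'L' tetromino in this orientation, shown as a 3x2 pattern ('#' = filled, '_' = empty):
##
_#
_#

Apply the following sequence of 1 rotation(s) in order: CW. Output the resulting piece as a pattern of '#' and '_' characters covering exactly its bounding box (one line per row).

Answer: __#
###

Derivation:
Start:
##
_#
_#
After rotation 1 (CW):
__#
###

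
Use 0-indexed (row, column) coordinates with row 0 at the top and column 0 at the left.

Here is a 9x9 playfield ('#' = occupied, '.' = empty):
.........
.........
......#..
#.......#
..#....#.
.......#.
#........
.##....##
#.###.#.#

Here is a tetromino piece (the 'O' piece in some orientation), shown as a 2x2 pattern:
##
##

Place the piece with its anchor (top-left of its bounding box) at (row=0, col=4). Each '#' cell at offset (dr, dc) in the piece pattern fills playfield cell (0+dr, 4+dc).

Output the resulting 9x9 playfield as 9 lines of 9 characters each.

Fill (0+0,4+0) = (0,4)
Fill (0+0,4+1) = (0,5)
Fill (0+1,4+0) = (1,4)
Fill (0+1,4+1) = (1,5)

Answer: ....##...
....##...
......#..
#.......#
..#....#.
.......#.
#........
.##....##
#.###.#.#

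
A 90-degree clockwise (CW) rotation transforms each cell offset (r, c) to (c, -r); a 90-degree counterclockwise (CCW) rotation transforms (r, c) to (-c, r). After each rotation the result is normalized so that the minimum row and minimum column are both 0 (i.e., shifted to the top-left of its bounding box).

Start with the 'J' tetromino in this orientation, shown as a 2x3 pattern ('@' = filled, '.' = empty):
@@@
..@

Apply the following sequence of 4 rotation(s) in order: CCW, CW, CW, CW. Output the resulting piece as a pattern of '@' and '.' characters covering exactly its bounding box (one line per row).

Answer: @..
@@@

Derivation:
Start:
@@@
..@
After rotation 1 (CCW):
@@
@.
@.
After rotation 2 (CW):
@@@
..@
After rotation 3 (CW):
.@
.@
@@
After rotation 4 (CW):
@..
@@@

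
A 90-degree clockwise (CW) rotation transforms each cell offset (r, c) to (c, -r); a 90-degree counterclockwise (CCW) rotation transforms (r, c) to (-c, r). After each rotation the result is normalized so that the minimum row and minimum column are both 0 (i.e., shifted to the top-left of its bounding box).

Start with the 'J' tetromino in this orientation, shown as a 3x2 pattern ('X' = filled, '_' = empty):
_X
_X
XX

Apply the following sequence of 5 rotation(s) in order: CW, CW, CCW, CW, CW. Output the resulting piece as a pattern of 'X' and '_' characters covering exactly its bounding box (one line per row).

Start:
_X
_X
XX
After rotation 1 (CW):
X__
XXX
After rotation 2 (CW):
XX
X_
X_
After rotation 3 (CCW):
X__
XXX
After rotation 4 (CW):
XX
X_
X_
After rotation 5 (CW):
XXX
__X

Answer: XXX
__X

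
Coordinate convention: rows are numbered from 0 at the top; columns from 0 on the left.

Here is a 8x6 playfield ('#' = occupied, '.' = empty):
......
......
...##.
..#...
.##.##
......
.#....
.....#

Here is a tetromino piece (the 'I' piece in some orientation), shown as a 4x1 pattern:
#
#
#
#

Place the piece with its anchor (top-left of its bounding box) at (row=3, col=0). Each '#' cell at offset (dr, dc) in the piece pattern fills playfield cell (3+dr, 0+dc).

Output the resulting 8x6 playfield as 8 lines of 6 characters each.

Fill (3+0,0+0) = (3,0)
Fill (3+1,0+0) = (4,0)
Fill (3+2,0+0) = (5,0)
Fill (3+3,0+0) = (6,0)

Answer: ......
......
...##.
#.#...
###.##
#.....
##....
.....#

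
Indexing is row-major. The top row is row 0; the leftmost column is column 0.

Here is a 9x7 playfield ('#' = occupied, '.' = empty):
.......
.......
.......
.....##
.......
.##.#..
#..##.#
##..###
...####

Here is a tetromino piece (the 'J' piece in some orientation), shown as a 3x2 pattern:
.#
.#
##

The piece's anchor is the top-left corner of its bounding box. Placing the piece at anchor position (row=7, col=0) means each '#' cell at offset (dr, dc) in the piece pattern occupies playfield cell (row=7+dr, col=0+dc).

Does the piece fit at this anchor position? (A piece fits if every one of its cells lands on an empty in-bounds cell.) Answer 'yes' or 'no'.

Check each piece cell at anchor (7, 0):
  offset (0,1) -> (7,1): occupied ('#') -> FAIL
  offset (1,1) -> (8,1): empty -> OK
  offset (2,0) -> (9,0): out of bounds -> FAIL
  offset (2,1) -> (9,1): out of bounds -> FAIL
All cells valid: no

Answer: no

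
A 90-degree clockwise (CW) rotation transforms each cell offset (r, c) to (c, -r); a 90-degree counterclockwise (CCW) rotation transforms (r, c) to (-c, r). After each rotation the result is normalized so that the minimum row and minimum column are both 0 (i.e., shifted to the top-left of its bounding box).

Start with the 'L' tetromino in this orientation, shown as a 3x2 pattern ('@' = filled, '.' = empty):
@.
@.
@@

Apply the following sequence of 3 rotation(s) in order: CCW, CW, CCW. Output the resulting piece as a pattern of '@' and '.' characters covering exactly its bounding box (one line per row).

Answer: ..@
@@@

Derivation:
Start:
@.
@.
@@
After rotation 1 (CCW):
..@
@@@
After rotation 2 (CW):
@.
@.
@@
After rotation 3 (CCW):
..@
@@@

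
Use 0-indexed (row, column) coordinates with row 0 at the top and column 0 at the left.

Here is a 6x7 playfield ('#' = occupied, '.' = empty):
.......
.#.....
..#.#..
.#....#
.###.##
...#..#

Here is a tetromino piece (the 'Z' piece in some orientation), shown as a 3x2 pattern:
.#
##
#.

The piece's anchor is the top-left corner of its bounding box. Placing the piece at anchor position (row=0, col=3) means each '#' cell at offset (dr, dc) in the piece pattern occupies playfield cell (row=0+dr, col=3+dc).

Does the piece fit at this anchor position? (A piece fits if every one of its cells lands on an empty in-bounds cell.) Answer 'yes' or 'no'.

Answer: yes

Derivation:
Check each piece cell at anchor (0, 3):
  offset (0,1) -> (0,4): empty -> OK
  offset (1,0) -> (1,3): empty -> OK
  offset (1,1) -> (1,4): empty -> OK
  offset (2,0) -> (2,3): empty -> OK
All cells valid: yes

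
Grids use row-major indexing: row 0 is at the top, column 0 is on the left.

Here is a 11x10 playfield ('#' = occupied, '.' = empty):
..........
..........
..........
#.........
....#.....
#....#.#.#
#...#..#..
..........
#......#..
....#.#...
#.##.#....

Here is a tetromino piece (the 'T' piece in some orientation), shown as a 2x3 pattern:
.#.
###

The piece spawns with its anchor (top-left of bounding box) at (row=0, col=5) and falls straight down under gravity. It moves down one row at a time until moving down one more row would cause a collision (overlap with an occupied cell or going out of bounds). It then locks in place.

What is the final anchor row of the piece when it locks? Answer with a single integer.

Answer: 3

Derivation:
Spawn at (row=0, col=5). Try each row:
  row 0: fits
  row 1: fits
  row 2: fits
  row 3: fits
  row 4: blocked -> lock at row 3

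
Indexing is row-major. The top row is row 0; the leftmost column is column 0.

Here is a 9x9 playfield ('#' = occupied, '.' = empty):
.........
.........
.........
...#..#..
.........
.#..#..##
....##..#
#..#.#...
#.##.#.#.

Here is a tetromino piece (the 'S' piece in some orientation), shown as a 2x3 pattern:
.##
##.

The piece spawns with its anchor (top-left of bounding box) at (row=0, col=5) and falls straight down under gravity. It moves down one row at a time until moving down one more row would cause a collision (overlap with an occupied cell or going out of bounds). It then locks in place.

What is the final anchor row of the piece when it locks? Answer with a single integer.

Answer: 1

Derivation:
Spawn at (row=0, col=5). Try each row:
  row 0: fits
  row 1: fits
  row 2: blocked -> lock at row 1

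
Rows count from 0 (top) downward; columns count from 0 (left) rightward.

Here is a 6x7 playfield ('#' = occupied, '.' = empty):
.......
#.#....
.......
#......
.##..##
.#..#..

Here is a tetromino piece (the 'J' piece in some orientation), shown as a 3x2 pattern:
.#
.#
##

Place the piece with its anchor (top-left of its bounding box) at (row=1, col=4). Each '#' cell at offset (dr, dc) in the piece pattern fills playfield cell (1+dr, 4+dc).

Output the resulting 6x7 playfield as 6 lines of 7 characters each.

Answer: .......
#.#..#.
.....#.
#...##.
.##..##
.#..#..

Derivation:
Fill (1+0,4+1) = (1,5)
Fill (1+1,4+1) = (2,5)
Fill (1+2,4+0) = (3,4)
Fill (1+2,4+1) = (3,5)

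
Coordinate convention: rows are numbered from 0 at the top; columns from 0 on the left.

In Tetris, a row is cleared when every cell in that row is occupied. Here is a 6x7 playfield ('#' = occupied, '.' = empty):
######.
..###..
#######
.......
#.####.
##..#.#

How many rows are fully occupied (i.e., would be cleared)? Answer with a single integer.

Answer: 1

Derivation:
Check each row:
  row 0: 1 empty cell -> not full
  row 1: 4 empty cells -> not full
  row 2: 0 empty cells -> FULL (clear)
  row 3: 7 empty cells -> not full
  row 4: 2 empty cells -> not full
  row 5: 3 empty cells -> not full
Total rows cleared: 1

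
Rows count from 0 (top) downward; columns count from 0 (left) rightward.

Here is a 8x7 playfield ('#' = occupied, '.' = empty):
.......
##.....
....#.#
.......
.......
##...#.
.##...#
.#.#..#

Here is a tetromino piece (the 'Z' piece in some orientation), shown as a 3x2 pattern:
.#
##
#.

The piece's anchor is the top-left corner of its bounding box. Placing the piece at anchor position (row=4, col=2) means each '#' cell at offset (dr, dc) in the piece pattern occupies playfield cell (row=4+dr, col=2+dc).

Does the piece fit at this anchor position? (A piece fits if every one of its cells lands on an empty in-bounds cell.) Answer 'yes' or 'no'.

Answer: no

Derivation:
Check each piece cell at anchor (4, 2):
  offset (0,1) -> (4,3): empty -> OK
  offset (1,0) -> (5,2): empty -> OK
  offset (1,1) -> (5,3): empty -> OK
  offset (2,0) -> (6,2): occupied ('#') -> FAIL
All cells valid: no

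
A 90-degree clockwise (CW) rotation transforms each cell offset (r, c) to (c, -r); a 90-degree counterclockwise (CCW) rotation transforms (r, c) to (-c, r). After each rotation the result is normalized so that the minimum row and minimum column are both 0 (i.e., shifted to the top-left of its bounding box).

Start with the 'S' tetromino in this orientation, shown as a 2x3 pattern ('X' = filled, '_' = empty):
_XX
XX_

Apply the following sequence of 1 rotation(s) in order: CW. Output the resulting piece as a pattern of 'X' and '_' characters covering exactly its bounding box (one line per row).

Start:
_XX
XX_
After rotation 1 (CW):
X_
XX
_X

Answer: X_
XX
_X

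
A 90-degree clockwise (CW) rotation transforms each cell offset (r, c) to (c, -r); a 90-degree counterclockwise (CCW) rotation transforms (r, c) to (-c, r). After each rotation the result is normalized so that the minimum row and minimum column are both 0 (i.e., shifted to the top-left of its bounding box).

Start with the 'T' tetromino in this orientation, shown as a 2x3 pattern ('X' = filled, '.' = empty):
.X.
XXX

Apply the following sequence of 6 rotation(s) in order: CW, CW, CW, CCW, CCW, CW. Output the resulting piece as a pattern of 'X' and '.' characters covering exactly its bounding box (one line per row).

Answer: XXX
.X.

Derivation:
Start:
.X.
XXX
After rotation 1 (CW):
X.
XX
X.
After rotation 2 (CW):
XXX
.X.
After rotation 3 (CW):
.X
XX
.X
After rotation 4 (CCW):
XXX
.X.
After rotation 5 (CCW):
X.
XX
X.
After rotation 6 (CW):
XXX
.X.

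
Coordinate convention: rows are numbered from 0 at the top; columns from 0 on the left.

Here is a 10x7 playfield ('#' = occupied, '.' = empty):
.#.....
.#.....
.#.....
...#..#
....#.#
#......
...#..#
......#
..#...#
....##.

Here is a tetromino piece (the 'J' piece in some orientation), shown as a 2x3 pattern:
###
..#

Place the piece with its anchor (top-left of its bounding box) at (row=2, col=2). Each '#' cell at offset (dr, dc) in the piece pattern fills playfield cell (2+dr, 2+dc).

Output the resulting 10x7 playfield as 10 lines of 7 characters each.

Fill (2+0,2+0) = (2,2)
Fill (2+0,2+1) = (2,3)
Fill (2+0,2+2) = (2,4)
Fill (2+1,2+2) = (3,4)

Answer: .#.....
.#.....
.####..
...##.#
....#.#
#......
...#..#
......#
..#...#
....##.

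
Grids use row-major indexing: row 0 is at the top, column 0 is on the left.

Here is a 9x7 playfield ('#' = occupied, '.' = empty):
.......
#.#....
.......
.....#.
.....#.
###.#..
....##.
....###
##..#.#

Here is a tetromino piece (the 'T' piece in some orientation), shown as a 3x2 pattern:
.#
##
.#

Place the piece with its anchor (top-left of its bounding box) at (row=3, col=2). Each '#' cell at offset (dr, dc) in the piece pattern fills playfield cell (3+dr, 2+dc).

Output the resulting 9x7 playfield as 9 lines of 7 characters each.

Fill (3+0,2+1) = (3,3)
Fill (3+1,2+0) = (4,2)
Fill (3+1,2+1) = (4,3)
Fill (3+2,2+1) = (5,3)

Answer: .......
#.#....
.......
...#.#.
..##.#.
#####..
....##.
....###
##..#.#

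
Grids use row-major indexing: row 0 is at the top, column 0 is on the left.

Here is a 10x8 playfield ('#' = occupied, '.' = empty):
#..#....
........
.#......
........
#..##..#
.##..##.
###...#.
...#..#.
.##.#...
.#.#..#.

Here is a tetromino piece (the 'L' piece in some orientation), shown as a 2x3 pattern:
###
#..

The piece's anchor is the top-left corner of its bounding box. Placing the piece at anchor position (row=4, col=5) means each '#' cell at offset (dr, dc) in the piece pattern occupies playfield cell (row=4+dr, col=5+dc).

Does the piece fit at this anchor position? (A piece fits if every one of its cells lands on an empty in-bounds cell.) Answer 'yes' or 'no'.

Check each piece cell at anchor (4, 5):
  offset (0,0) -> (4,5): empty -> OK
  offset (0,1) -> (4,6): empty -> OK
  offset (0,2) -> (4,7): occupied ('#') -> FAIL
  offset (1,0) -> (5,5): occupied ('#') -> FAIL
All cells valid: no

Answer: no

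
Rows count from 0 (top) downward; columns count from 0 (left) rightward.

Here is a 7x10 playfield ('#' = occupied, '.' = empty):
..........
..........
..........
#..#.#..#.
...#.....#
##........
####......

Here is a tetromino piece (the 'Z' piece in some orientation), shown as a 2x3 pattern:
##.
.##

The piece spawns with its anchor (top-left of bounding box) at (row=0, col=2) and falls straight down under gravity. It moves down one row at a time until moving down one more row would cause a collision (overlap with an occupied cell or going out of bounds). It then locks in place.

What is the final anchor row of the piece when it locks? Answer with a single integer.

Spawn at (row=0, col=2). Try each row:
  row 0: fits
  row 1: fits
  row 2: blocked -> lock at row 1

Answer: 1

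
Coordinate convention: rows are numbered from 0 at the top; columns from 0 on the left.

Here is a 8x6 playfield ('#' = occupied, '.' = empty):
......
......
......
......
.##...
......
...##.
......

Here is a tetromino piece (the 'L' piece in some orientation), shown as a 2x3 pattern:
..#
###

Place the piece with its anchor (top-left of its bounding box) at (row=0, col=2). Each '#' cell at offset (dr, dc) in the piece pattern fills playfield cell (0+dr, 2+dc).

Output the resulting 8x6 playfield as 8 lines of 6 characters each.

Answer: ....#.
..###.
......
......
.##...
......
...##.
......

Derivation:
Fill (0+0,2+2) = (0,4)
Fill (0+1,2+0) = (1,2)
Fill (0+1,2+1) = (1,3)
Fill (0+1,2+2) = (1,4)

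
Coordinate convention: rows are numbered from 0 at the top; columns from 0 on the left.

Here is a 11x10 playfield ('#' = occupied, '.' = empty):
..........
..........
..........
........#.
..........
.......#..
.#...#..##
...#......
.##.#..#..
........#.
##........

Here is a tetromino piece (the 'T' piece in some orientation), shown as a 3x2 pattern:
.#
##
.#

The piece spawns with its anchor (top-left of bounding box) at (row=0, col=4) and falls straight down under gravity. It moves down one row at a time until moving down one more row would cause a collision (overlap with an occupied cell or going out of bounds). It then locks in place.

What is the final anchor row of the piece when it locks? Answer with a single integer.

Answer: 3

Derivation:
Spawn at (row=0, col=4). Try each row:
  row 0: fits
  row 1: fits
  row 2: fits
  row 3: fits
  row 4: blocked -> lock at row 3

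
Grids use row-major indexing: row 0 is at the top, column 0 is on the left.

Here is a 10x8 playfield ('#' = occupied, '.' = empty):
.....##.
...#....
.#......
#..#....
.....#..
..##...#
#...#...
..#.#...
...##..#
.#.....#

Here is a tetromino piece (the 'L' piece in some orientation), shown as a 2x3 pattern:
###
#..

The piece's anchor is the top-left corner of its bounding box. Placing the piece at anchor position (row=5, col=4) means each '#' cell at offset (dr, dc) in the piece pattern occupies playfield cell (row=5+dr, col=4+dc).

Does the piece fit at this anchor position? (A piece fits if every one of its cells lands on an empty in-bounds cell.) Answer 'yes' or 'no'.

Answer: no

Derivation:
Check each piece cell at anchor (5, 4):
  offset (0,0) -> (5,4): empty -> OK
  offset (0,1) -> (5,5): empty -> OK
  offset (0,2) -> (5,6): empty -> OK
  offset (1,0) -> (6,4): occupied ('#') -> FAIL
All cells valid: no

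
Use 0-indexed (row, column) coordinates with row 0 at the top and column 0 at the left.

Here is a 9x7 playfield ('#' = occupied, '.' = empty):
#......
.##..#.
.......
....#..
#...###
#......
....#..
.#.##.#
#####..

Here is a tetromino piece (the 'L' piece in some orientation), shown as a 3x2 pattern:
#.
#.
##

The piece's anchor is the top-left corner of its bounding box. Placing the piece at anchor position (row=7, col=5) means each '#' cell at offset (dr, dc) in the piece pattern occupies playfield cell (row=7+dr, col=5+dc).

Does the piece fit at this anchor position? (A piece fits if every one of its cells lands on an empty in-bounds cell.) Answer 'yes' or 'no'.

Check each piece cell at anchor (7, 5):
  offset (0,0) -> (7,5): empty -> OK
  offset (1,0) -> (8,5): empty -> OK
  offset (2,0) -> (9,5): out of bounds -> FAIL
  offset (2,1) -> (9,6): out of bounds -> FAIL
All cells valid: no

Answer: no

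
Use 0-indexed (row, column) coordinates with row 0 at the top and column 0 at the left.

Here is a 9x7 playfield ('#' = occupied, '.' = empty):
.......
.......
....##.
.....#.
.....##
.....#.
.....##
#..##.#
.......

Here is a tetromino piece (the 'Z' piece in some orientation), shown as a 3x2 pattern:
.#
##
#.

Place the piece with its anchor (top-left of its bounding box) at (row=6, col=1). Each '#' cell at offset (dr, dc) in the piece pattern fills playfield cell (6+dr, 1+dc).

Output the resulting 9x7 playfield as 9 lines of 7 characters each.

Fill (6+0,1+1) = (6,2)
Fill (6+1,1+0) = (7,1)
Fill (6+1,1+1) = (7,2)
Fill (6+2,1+0) = (8,1)

Answer: .......
.......
....##.
.....#.
.....##
.....#.
..#..##
#####.#
.#.....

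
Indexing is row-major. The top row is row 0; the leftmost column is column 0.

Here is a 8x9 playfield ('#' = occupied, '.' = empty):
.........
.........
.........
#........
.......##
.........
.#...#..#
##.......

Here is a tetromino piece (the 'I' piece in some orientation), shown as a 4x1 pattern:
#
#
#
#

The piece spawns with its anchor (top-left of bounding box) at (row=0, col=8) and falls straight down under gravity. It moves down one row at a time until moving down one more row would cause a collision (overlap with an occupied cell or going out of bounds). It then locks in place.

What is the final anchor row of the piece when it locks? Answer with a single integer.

Answer: 0

Derivation:
Spawn at (row=0, col=8). Try each row:
  row 0: fits
  row 1: blocked -> lock at row 0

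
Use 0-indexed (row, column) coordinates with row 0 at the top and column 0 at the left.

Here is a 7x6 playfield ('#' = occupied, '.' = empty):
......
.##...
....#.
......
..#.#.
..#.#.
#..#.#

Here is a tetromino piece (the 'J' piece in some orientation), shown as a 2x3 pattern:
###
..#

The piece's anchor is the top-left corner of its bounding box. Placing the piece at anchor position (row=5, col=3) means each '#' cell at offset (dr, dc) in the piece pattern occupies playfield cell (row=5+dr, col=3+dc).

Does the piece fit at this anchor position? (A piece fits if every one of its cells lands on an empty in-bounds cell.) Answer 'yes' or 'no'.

Answer: no

Derivation:
Check each piece cell at anchor (5, 3):
  offset (0,0) -> (5,3): empty -> OK
  offset (0,1) -> (5,4): occupied ('#') -> FAIL
  offset (0,2) -> (5,5): empty -> OK
  offset (1,2) -> (6,5): occupied ('#') -> FAIL
All cells valid: no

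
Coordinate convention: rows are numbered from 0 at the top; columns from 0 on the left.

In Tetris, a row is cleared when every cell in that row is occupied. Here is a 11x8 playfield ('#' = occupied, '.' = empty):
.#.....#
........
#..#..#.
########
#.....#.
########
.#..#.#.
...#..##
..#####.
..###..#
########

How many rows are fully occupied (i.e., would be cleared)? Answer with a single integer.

Check each row:
  row 0: 6 empty cells -> not full
  row 1: 8 empty cells -> not full
  row 2: 5 empty cells -> not full
  row 3: 0 empty cells -> FULL (clear)
  row 4: 6 empty cells -> not full
  row 5: 0 empty cells -> FULL (clear)
  row 6: 5 empty cells -> not full
  row 7: 5 empty cells -> not full
  row 8: 3 empty cells -> not full
  row 9: 4 empty cells -> not full
  row 10: 0 empty cells -> FULL (clear)
Total rows cleared: 3

Answer: 3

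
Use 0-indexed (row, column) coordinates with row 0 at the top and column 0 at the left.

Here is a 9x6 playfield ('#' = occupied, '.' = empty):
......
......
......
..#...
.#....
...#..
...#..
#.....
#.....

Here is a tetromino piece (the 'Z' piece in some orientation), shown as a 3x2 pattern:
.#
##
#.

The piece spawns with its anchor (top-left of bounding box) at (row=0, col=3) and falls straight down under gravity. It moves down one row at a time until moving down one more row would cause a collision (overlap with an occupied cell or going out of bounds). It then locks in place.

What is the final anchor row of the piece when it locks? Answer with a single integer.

Answer: 2

Derivation:
Spawn at (row=0, col=3). Try each row:
  row 0: fits
  row 1: fits
  row 2: fits
  row 3: blocked -> lock at row 2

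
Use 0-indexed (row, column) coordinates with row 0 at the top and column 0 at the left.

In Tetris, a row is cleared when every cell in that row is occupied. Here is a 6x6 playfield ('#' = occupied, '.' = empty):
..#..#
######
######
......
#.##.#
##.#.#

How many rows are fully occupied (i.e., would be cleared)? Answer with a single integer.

Answer: 2

Derivation:
Check each row:
  row 0: 4 empty cells -> not full
  row 1: 0 empty cells -> FULL (clear)
  row 2: 0 empty cells -> FULL (clear)
  row 3: 6 empty cells -> not full
  row 4: 2 empty cells -> not full
  row 5: 2 empty cells -> not full
Total rows cleared: 2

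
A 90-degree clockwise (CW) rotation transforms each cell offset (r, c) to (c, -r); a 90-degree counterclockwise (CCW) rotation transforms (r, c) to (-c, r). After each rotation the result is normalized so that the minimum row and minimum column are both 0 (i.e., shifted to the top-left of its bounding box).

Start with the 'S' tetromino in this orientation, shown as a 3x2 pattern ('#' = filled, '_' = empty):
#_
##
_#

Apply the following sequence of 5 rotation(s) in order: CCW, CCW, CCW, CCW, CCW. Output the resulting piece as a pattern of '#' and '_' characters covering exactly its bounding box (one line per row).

Start:
#_
##
_#
After rotation 1 (CCW):
_##
##_
After rotation 2 (CCW):
#_
##
_#
After rotation 3 (CCW):
_##
##_
After rotation 4 (CCW):
#_
##
_#
After rotation 5 (CCW):
_##
##_

Answer: _##
##_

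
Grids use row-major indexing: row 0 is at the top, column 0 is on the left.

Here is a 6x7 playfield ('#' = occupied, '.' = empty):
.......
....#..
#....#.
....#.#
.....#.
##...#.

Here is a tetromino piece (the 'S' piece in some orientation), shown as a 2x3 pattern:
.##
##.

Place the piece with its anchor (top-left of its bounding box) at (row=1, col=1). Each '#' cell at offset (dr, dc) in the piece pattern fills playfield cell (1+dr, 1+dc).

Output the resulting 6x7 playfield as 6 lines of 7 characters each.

Answer: .......
..###..
###..#.
....#.#
.....#.
##...#.

Derivation:
Fill (1+0,1+1) = (1,2)
Fill (1+0,1+2) = (1,3)
Fill (1+1,1+0) = (2,1)
Fill (1+1,1+1) = (2,2)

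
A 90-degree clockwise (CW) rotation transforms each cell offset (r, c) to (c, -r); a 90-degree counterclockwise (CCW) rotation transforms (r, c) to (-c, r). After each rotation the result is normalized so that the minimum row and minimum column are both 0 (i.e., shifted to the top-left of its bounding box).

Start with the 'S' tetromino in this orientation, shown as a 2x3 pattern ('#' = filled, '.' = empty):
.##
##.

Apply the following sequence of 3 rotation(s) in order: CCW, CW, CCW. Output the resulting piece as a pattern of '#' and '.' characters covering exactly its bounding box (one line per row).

Answer: #.
##
.#

Derivation:
Start:
.##
##.
After rotation 1 (CCW):
#.
##
.#
After rotation 2 (CW):
.##
##.
After rotation 3 (CCW):
#.
##
.#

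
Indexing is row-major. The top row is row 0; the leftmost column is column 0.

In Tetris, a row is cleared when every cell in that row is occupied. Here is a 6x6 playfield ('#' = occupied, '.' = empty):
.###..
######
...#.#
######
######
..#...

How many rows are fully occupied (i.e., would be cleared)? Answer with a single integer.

Answer: 3

Derivation:
Check each row:
  row 0: 3 empty cells -> not full
  row 1: 0 empty cells -> FULL (clear)
  row 2: 4 empty cells -> not full
  row 3: 0 empty cells -> FULL (clear)
  row 4: 0 empty cells -> FULL (clear)
  row 5: 5 empty cells -> not full
Total rows cleared: 3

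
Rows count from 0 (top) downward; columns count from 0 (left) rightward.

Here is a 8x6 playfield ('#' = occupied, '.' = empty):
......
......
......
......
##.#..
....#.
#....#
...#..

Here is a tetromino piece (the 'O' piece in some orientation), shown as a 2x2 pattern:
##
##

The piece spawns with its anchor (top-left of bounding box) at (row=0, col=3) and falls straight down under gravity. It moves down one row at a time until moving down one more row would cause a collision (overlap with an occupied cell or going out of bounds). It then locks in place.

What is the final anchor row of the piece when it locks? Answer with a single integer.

Answer: 2

Derivation:
Spawn at (row=0, col=3). Try each row:
  row 0: fits
  row 1: fits
  row 2: fits
  row 3: blocked -> lock at row 2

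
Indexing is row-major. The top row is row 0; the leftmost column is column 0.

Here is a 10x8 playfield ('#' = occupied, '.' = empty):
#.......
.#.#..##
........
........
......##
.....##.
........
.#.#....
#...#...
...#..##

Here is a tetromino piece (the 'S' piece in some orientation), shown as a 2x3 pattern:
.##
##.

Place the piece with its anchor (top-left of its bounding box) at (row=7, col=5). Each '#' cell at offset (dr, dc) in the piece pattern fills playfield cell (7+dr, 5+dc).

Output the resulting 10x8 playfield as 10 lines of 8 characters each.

Fill (7+0,5+1) = (7,6)
Fill (7+0,5+2) = (7,7)
Fill (7+1,5+0) = (8,5)
Fill (7+1,5+1) = (8,6)

Answer: #.......
.#.#..##
........
........
......##
.....##.
........
.#.#..##
#...###.
...#..##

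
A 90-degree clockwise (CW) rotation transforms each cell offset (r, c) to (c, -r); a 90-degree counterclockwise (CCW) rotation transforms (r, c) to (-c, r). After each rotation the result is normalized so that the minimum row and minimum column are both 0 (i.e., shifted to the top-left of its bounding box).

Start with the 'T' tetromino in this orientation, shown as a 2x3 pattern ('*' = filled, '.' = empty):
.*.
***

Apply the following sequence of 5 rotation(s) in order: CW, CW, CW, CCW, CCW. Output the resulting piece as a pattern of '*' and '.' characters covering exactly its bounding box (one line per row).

Start:
.*.
***
After rotation 1 (CW):
*.
**
*.
After rotation 2 (CW):
***
.*.
After rotation 3 (CW):
.*
**
.*
After rotation 4 (CCW):
***
.*.
After rotation 5 (CCW):
*.
**
*.

Answer: *.
**
*.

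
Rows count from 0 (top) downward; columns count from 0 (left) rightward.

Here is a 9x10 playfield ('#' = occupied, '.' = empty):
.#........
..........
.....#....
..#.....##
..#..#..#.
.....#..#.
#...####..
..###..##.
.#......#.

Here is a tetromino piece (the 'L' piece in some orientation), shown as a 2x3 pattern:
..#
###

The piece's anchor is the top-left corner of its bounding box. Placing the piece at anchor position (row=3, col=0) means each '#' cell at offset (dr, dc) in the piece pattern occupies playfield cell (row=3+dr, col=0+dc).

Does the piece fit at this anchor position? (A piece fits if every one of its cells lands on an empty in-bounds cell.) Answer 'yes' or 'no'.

Answer: no

Derivation:
Check each piece cell at anchor (3, 0):
  offset (0,2) -> (3,2): occupied ('#') -> FAIL
  offset (1,0) -> (4,0): empty -> OK
  offset (1,1) -> (4,1): empty -> OK
  offset (1,2) -> (4,2): occupied ('#') -> FAIL
All cells valid: no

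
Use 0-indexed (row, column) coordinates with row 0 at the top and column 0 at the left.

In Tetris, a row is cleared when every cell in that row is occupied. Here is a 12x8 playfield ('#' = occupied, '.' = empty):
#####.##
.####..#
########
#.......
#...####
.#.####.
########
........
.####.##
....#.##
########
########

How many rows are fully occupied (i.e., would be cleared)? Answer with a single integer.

Check each row:
  row 0: 1 empty cell -> not full
  row 1: 3 empty cells -> not full
  row 2: 0 empty cells -> FULL (clear)
  row 3: 7 empty cells -> not full
  row 4: 3 empty cells -> not full
  row 5: 3 empty cells -> not full
  row 6: 0 empty cells -> FULL (clear)
  row 7: 8 empty cells -> not full
  row 8: 2 empty cells -> not full
  row 9: 5 empty cells -> not full
  row 10: 0 empty cells -> FULL (clear)
  row 11: 0 empty cells -> FULL (clear)
Total rows cleared: 4

Answer: 4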